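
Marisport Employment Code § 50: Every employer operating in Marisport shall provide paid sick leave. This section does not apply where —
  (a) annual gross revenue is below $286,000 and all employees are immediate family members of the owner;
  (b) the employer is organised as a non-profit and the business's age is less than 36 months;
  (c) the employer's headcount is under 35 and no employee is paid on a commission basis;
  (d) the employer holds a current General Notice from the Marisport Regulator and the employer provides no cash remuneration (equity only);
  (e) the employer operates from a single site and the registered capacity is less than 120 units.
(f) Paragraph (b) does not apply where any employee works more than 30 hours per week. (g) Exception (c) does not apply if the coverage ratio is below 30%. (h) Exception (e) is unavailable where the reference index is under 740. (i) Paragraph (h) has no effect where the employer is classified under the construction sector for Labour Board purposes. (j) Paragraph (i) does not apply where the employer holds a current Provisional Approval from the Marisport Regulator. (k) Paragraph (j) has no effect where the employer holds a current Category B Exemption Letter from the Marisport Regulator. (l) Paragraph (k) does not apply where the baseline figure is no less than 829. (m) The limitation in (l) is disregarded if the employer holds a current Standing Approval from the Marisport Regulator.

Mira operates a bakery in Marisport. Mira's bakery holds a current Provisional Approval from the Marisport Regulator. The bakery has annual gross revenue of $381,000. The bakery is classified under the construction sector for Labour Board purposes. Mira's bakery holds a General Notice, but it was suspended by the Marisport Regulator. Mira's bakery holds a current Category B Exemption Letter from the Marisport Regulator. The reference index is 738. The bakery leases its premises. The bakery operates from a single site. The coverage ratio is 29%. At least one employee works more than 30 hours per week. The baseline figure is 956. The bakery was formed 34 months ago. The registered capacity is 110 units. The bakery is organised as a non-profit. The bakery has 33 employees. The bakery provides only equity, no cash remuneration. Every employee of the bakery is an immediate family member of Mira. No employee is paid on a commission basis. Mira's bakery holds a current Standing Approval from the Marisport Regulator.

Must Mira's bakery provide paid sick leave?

Exception (a) does not apply: annual gross revenue is $381,000, not below $286,000.
Exception (b)'s conditions are all satisfied: the employer is a non-profit; the business's age is 34 months, less than the 36 months limit. Turning to paragraph (f): (f) is triggered — at least one employee exceeds 30 hours/week. Exception (b) does not apply.
Exception (c)'s conditions are all satisfied: the employer's headcount is 33, under the 35 limit; no employee is paid on commission. But applying paragraph (g): (g) operates against (c): the coverage ratio is 29%, below the 30% limit. (c) is therefore removed.
Exception (d) requires that the employer holds a current General Notice from the Marisport Regulator; but no current General Notice is held, so (d) is unavailable.
Exception (e): the employer operates from a single site; the registered capacity is 110 units, less than the 120 units limit — every condition holds. Applying paragraphs (h)–(m): (h) would limit (e) — the reference index is 738, under the 740 limit — but (i) sets (h) aside: (i) operates against (h): the bakery is classified under the construction sector. (j) would limit (i) — a current Provisional Approval is held — but (k) sets (j) aside: (k) operates against (j): a current Category B Exemption Letter is held. (l) applies (the baseline figure is 956, meeting the 829 threshold), but yields to (m): (m) is triggered — a current Standing Approval is held. Exception (e) stands.

No — exception (e) applies; Mira's bakery is not required to provide paid sick leave.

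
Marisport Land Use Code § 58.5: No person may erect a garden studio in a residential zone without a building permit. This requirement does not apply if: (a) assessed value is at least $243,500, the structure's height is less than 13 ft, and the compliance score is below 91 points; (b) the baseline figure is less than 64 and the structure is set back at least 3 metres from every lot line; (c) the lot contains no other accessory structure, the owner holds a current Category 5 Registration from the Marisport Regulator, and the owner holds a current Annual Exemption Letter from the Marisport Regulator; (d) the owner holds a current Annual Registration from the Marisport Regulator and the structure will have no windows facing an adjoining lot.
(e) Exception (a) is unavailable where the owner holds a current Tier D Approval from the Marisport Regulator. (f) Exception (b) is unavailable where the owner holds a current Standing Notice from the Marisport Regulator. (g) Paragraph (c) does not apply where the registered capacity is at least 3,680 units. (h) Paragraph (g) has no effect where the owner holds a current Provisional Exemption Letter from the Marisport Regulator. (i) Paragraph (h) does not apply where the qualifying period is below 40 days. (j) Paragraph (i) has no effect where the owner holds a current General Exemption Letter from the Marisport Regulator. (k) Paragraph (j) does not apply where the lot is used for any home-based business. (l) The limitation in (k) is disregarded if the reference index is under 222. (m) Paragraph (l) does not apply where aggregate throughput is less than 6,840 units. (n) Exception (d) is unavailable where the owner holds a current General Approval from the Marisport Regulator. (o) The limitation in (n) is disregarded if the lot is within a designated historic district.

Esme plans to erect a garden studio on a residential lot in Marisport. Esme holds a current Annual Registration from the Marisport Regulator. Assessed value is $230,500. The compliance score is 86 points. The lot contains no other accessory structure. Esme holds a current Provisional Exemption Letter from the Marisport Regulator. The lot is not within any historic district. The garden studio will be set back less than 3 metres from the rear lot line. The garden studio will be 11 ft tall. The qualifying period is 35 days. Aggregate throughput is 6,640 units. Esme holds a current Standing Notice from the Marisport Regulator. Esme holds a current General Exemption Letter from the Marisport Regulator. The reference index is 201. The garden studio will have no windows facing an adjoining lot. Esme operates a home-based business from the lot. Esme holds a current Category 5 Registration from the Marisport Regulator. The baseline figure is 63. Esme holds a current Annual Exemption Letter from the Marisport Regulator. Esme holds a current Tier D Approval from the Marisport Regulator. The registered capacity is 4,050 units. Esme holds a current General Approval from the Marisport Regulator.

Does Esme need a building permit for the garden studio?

Yes — Esme must obtain a building permit.

Exception (a) requires that assessed value is at least $243,500; but assessed value is $230,500, short of $243,500, so (a) is unavailable.
Exception (b) requires that the structure is set back at least 3 metres from every lot line; but the rear setback is under 3 m, so (b) is unavailable.
Exception (c): the lot has no other accessory structure; a current Category 5 Registration is held; a current Annual Exemption Letter is held — every condition holds. But: (g) operates against (c): the registered capacity is 4,050 units, meeting the 3,680 units threshold. (h) would limit (g) — a current Provisional Exemption Letter is held — but (i) sets (h) aside: (i) operates against (h): the qualifying period is 35 days, below the 40 days limit. (j) applies (a current General Exemption Letter is held), but is displaced by (k): (k) is triggered — a home-based business operates on the lot. (l) applies (the reference index is 201, under the 222 limit), but is set aside by (m): (m) operates against (l): aggregate throughput is 6,640 units, less than the 6,840 units limit. (c) is therefore removed.
All of (d)'s requirements are met (a current Annual Registration is held; no windows face an adjoining lot). However, paragraphs (n)–(o) must be considered: (n) operates against (d): a current General Approval is held. (o), which would lift (n), is inapplicable — the lot is not in a historic district. (d) is therefore removed.
No exception is made out. Esme falls within the general rule.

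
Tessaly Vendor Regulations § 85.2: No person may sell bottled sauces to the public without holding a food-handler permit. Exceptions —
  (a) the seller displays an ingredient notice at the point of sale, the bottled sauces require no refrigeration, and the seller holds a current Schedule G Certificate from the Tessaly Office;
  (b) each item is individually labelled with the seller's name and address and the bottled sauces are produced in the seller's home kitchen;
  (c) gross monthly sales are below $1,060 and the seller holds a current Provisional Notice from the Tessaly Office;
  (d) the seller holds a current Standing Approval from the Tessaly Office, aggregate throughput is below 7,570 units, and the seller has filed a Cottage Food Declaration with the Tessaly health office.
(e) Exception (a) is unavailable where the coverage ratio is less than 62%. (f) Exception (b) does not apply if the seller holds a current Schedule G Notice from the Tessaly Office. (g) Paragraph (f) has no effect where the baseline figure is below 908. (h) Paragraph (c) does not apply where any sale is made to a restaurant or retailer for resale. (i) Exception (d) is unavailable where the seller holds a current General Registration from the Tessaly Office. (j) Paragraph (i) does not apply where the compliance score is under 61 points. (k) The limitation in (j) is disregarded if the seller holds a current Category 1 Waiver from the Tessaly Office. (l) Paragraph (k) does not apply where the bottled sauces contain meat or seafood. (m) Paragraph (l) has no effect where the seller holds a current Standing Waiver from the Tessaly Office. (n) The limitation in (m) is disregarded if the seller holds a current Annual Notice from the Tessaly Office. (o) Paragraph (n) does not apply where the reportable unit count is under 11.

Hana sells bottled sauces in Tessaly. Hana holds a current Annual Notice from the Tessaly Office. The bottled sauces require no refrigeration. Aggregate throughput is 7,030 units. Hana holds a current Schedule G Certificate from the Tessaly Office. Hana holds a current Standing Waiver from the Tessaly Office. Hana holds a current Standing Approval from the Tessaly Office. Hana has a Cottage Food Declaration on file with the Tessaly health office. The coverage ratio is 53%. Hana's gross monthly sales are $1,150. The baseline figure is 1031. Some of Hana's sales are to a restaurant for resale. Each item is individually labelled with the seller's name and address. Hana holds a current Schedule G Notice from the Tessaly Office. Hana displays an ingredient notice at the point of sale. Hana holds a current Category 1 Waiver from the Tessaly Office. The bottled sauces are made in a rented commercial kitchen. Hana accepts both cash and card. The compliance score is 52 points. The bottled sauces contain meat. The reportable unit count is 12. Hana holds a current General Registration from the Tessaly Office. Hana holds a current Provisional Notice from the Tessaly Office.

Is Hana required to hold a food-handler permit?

Exception (a) is satisfied on its face — an ingredient notice is displayed; the bottled sauces are shelf-stable; a current Schedule G Certificate is held. Turning to paragraph (e): (e) operates against (a): the coverage ratio is 53%, less than the 62% limit. (a) is therefore removed.
Exception (b) requires that the bottled sauces are produced in the seller's home kitchen; but the bottled sauces are made in a commercial kitchen, not a home kitchen, so (b) is unavailable.
Exception (c) fails — gross monthly sales are $1,150, not below $1,060.
Exception (d)'s conditions are all satisfied: a current Standing Approval is held; aggregate throughput is 7,030 units, below the 7,570 units limit; a Cottage Food Declaration is on file. As to paragraphs (i)–(o): (i) operates (a current General Registration is held), but yields to (j): (j) operates — the compliance score is 52 points, under the 61 points limit. (k) would limit (j) — a current Category 1 Waiver is held — but (l) sets (k) aside: (l) is triggered — the bottled sauces contain meat. (m) would limit (l) — a current Standing Waiver is held — but (n) sets (m) aside: (n) operates against (m): a current Annual Notice is held. (o) does not operate here (the reportable unit count is 12, not under 11), so (n) stands. Exception (d) stands.

No — exception (d) applies; Hana is not required to hold a food-handler permit.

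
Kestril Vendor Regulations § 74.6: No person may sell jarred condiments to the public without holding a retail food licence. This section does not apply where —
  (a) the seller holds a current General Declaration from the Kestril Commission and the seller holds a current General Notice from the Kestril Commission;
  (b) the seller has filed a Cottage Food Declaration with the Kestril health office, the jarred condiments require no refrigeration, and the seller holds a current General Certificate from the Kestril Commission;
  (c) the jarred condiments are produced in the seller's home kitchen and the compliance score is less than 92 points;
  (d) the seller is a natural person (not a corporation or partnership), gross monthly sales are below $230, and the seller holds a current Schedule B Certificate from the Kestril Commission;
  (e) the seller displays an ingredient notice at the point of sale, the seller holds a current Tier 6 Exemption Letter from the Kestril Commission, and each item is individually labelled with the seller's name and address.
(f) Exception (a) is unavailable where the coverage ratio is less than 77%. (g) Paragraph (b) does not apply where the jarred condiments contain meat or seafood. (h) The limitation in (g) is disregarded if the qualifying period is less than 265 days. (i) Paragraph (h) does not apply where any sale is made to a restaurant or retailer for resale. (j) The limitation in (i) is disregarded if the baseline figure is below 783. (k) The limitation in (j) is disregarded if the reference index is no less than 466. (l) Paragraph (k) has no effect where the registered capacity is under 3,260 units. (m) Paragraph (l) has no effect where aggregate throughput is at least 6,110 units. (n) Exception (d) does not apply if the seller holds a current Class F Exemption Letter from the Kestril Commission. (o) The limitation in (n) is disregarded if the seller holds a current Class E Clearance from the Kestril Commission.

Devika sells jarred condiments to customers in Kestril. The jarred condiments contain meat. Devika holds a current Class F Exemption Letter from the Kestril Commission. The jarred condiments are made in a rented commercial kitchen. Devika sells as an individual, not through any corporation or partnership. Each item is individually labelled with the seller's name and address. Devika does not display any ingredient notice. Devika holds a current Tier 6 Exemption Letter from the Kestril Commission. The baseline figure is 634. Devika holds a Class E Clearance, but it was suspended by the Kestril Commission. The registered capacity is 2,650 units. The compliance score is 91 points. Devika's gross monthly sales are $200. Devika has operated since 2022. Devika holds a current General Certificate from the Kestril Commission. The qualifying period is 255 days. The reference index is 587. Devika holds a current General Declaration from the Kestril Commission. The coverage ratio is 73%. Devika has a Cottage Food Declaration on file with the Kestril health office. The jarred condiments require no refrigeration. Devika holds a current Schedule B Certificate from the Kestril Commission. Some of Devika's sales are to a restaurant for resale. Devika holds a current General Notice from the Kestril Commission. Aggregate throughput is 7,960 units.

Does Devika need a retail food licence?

All of (a)'s requirements are met (a current General Declaration is held; a current General Notice is held). Turning to paragraph (f): (f) applies — the coverage ratio is 73%, less than the 77% limit. Exception (a) does not apply.
All of (b)'s requirements are met (a Cottage Food Declaration is on file; the jarred condiments are shelf-stable; a current General Certificate is held). But applying paragraphs (g)–(m): (g) is engaged — the jarred condiments contain meat. (h) would limit (g) — the qualifying period is 255 days, less than the 265 days limit — but (i) sets (h) aside: (i) operates against (h): some sales are to a restaurant for resale. (j) is engaged (the baseline figure is 634, below the 783 limit), but is itself disapplied by (k): (k) operates — the reference index is 587, meeting the 466 threshold. (l) is engaged (the registered capacity is 2,650 units, under the 3,260 units limit), but is set aside by (m): (m) operates against (l): aggregate throughput is 7,960 units, meeting the 6,110 units threshold. (b) is therefore removed.
Exception (c) requires that the jarred condiments are produced in the seller's home kitchen; but the jarred condiments are made in a commercial kitchen, not a home kitchen, so (c) is unavailable.
All of (d)'s requirements are met (the seller is a natural person; gross monthly sales are $200, below the $230 limit; a current Schedule B Certificate is held). Turning to paragraphs (n)–(o): (n) operates against (d): a current Class F Exemption Letter is held. (o) is not engaged (there is no Class E Clearance in force), so (n) stands. Exception (d) does not apply.
Exception (e) requires that the seller displays an ingredient notice at the point of sale; but no ingredient notice is displayed, so (e) is unavailable.
None of the exceptions is available; § 74.6 applies in full.

Yes — Devika must hold a retail food licence.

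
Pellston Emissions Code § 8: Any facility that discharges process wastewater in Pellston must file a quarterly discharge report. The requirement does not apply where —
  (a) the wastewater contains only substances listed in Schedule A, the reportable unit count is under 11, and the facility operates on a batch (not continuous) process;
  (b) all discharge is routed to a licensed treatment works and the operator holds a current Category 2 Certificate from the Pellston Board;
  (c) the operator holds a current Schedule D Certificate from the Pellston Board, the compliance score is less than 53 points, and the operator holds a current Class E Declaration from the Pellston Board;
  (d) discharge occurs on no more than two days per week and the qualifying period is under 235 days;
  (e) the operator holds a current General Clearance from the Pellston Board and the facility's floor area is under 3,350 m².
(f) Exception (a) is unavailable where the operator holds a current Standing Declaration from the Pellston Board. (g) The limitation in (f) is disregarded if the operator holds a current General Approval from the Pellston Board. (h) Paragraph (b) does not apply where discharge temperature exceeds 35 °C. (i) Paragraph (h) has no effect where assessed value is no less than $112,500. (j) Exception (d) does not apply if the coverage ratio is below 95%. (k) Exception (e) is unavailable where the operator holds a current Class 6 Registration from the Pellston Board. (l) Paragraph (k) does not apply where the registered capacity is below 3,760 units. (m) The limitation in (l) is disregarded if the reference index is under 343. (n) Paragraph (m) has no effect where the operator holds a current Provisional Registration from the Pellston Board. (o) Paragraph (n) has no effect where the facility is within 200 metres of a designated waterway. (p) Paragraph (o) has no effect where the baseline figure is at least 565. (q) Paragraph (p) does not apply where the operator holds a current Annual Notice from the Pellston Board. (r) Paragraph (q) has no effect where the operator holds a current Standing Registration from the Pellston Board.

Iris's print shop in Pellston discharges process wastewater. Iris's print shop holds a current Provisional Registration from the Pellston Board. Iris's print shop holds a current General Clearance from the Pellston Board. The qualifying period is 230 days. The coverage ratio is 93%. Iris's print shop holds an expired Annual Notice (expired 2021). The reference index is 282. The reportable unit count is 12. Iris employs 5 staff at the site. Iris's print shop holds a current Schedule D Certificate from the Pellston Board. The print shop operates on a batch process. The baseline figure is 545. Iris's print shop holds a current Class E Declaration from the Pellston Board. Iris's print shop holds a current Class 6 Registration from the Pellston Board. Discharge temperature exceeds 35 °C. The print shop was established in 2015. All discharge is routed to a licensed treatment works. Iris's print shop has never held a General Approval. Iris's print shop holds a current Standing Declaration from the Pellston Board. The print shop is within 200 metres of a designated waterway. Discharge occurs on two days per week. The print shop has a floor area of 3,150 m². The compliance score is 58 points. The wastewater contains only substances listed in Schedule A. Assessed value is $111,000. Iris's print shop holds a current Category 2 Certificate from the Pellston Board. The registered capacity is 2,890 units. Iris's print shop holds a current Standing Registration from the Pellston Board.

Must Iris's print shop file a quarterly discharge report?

Yes — Iris's print shop must file a quarterly discharge report.

Exception (a) requires that the reportable unit count is under 11; but the reportable unit count is 12, not under 11, so (a) is unavailable.
Exception (b) is satisfied on its face — discharge is routed to a licensed treatment works; a current Category 2 Certificate is held. Turning to paragraphs (h)–(i): (h) operates against (b): discharge temperature exceeds 35 °C. (i), which would lift (h), is not engaged — assessed value is $111,000, short of $112,500. (b) is therefore removed.
Exception (c) does not apply: the compliance score is 58 points, not less than 53 points.
Exception (d)'s conditions are all satisfied: discharge occurs on no more than two days per week; the qualifying period is 230 days, under the 235 days limit. However, paragraph (j) must be considered: (j) applies — the coverage ratio is 93%, below the 95% limit. Exception (d) does not apply.
Exception (e) is satisfied on its face — a current General Clearance is held; the facility's floor area is 3,150 m², under the 3,350 m² limit. But: (k) operates against (e): a current Class 6 Registration is held. (l) would limit (k) — the registered capacity is 2,890 units, below the 3,760 units limit — but (m) sets (l) aside: (m) operates — the reference index is 282, under the 343 limit. (n) is engaged (a current Provisional Registration is held), but is displaced by (o): (o) operates against (n): the print shop is within 200 m of a designated waterway. (p) does not operate here (the baseline figure is 545, short of 565), so (o) stands. So (e) is unavailable.
Every exception is unavailable, so the rule governs.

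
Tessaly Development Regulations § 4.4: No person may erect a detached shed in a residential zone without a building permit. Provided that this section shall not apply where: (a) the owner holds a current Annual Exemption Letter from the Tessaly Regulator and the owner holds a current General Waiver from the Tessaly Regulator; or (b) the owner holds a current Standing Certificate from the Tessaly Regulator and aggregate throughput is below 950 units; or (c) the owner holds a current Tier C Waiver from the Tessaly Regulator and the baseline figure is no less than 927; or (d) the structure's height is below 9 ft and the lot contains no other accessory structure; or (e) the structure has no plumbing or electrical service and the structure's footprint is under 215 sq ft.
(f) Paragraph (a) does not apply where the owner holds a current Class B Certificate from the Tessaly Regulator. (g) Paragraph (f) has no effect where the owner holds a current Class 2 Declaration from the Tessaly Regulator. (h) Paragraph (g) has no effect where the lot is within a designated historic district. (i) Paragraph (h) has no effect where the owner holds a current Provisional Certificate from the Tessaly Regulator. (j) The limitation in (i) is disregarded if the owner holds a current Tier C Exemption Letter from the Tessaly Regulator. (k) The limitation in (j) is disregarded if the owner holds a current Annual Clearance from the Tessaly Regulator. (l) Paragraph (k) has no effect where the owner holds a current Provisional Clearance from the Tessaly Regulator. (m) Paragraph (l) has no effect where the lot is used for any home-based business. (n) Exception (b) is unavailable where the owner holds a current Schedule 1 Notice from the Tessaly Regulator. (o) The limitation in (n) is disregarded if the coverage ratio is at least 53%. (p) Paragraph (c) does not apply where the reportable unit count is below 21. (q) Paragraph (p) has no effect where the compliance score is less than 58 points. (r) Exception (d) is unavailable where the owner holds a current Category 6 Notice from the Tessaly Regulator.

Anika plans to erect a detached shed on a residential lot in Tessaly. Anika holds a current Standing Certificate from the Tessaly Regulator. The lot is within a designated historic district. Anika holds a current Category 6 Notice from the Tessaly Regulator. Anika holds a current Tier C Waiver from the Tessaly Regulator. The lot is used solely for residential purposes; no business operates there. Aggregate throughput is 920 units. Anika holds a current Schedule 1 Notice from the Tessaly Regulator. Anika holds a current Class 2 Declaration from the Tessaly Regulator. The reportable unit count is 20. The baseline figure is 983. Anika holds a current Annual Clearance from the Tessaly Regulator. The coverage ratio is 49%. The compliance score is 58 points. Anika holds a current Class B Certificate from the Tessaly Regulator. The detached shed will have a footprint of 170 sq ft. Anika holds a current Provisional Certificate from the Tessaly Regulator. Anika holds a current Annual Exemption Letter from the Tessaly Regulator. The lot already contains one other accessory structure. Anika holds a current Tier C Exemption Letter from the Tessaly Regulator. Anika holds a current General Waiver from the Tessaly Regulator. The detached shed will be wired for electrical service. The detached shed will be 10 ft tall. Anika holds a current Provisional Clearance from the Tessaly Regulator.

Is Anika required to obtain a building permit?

Exception (a)'s conditions are all satisfied: a current Annual Exemption Letter is held; a current General Waiver is held. However, paragraphs (f)–(m) must be considered: (f) operates against (a): a current Class B Certificate is held. (g) would limit (f) — a current Class 2 Declaration is held — but (h) sets (g) aside: (h) operates against (g): the lot is in a historic district. (i) would limit (h) — a current Provisional Certificate is held — but (j) sets (i) aside: (j) operates against (i): a current Tier C Exemption Letter is held. (k) would limit (j) — a current Annual Clearance is held — but (l) sets (k) aside: (l) operates — a current Provisional Clearance is held. (m) does not operate here (the lot is solely residential), so (l) stands. Exception (a) does not apply.
Exception (b) is satisfied on its face — a current Standing Certificate is held; aggregate throughput is 920 units, below the 950 units limit. Turning to paragraphs (n)–(o): (n) operates against (b): a current Schedule 1 Notice is held. (o), which would lift (n), is not triggered — the coverage ratio is 49%, short of 53%. (b) is therefore removed.
Exception (c)'s conditions are all satisfied: a current Tier C Waiver is held; the baseline figure is 983, meeting the 927 threshold. But applying paragraphs (p)–(q): (p) operates against (c): the reportable unit count is 20, below the 21 limit. (q), which would lift (p), is not engaged — the compliance score is 58 points, not less than 58 points. Exception (c) does not apply.
Exception (d) requires that the structure's height is below 9 ft; but the structure's height is 10 ft, not below 9 ft, so (d) is unavailable.
Exception (e) requires that the structure has no plumbing or electrical service; but electrical service is planned, so (e) is unavailable.
No exception applies. The general rule governs.

Yes — Anika must obtain a building permit.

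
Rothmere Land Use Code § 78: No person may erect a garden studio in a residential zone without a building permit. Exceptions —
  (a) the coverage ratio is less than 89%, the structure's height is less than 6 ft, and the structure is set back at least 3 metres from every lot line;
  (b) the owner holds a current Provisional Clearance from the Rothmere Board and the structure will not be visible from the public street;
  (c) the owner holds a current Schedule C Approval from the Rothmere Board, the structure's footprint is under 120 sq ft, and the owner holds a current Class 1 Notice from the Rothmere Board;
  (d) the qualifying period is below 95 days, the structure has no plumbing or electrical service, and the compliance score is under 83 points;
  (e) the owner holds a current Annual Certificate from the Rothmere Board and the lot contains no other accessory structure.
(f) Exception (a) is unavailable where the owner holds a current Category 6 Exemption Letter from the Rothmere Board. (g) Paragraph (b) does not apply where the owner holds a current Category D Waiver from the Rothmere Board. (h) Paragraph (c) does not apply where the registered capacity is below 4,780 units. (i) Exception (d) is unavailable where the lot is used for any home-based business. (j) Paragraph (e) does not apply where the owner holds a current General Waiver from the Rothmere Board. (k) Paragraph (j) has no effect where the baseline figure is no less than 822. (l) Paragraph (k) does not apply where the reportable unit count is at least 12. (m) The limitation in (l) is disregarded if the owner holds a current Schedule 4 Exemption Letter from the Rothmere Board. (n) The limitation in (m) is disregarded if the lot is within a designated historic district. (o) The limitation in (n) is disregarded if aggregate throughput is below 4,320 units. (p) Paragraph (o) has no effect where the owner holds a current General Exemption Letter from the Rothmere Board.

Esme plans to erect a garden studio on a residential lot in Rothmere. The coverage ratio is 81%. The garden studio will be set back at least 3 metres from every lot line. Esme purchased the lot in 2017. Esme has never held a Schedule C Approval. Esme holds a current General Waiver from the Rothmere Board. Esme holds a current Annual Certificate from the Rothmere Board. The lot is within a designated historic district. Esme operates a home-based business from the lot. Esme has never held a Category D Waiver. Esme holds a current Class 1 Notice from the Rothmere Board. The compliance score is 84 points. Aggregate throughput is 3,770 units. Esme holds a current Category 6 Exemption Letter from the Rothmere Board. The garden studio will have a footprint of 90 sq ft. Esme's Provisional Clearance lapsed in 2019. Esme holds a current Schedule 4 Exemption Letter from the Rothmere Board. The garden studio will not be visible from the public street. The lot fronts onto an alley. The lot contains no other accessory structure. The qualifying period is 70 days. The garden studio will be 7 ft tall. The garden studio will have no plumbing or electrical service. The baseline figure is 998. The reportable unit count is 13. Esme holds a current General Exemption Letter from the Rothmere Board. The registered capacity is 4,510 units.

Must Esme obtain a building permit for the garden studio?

Exception (a) fails — the structure's height is 7 ft, not less than 6 ft.
Exception (b) fails — no current Provisional Clearance is held.
Exception (c) does not apply: the Schedule C Approval is not current.
Exception (d) requires that the compliance score is under 83 points; but the compliance score is 84 points, not under 83 points, so (d) is unavailable.
Exception (e) is satisfied on its face — a current Annual Certificate is held; the lot has no other accessory structure. However, paragraphs (j)–(p) must be considered: (j) operates against (e): a current General Waiver is held. (k) would limit (j) — the baseline figure is 998, meeting the 822 threshold — but (l) sets (k) aside: (l) operates against (k): the reportable unit count is 13, meeting the 12 threshold. (m) operates (a current Schedule 4 Exemption Letter is held), but is overridden by (n): (n) is engaged — the lot is in a historic district. (o) would limit (n) — aggregate throughput is 3,770 units, below the 4,320 units limit — but (p) sets (o) aside: (p) operates against (o): a current General Exemption Letter is held. So (e) is unavailable.
Every exception is unavailable, so the rule governs.

Yes — Esme must obtain a building permit.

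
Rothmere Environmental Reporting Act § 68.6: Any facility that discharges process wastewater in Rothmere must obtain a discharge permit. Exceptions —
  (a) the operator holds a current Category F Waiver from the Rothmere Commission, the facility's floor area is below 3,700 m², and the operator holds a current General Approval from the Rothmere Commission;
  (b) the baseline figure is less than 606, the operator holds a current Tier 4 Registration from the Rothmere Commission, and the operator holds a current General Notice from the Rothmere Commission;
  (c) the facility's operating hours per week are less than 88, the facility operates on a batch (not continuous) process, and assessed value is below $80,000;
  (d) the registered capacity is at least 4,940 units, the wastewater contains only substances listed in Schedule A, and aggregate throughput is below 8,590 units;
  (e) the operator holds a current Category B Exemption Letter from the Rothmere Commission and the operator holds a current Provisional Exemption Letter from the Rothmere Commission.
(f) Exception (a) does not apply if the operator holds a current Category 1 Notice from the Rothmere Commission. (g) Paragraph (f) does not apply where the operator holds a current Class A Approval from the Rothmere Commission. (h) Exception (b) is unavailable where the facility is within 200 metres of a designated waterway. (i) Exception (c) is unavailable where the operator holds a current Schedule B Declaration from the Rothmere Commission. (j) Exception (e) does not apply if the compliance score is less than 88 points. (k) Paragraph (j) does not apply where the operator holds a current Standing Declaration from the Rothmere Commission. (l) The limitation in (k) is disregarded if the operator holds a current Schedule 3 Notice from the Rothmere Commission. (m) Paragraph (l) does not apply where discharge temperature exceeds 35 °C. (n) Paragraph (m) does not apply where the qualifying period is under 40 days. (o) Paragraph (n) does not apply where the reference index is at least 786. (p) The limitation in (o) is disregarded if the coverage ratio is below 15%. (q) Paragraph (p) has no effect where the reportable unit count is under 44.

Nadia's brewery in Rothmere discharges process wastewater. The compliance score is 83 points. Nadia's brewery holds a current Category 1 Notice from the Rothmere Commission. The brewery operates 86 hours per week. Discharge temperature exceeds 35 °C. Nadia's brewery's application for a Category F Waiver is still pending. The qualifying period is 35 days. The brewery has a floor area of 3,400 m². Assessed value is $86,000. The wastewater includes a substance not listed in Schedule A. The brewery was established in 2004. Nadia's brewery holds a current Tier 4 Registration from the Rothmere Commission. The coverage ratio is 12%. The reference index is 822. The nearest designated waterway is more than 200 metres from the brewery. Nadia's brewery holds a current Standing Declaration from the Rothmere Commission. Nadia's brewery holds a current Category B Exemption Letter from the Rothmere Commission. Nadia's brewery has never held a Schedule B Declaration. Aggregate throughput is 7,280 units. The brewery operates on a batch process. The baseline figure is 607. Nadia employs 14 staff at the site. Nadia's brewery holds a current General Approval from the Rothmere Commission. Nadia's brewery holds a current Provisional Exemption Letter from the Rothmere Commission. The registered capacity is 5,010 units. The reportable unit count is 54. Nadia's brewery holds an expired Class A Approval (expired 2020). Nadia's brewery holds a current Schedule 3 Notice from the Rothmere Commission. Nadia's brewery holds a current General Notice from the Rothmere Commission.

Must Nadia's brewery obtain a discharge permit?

Yes — Nadia's brewery must obtain a discharge permit.

Exception (a) fails — no current Category F Waiver is held.
Exception (b) fails — the baseline figure is 607, not less than 606.
Exception (c) requires that assessed value is below $80,000; but assessed value is $86,000, not below $80,000, so (c) is unavailable.
Exception (d) does not apply: the wastewater includes a non-Schedule-A substance.
Exception (e): a current Category B Exemption Letter is held; a current Provisional Exemption Letter is held — every condition holds. But: (j) operates against (e): the compliance score is 83 points, less than the 88 points limit. (k) would limit (j) — a current Standing Declaration is held — but (l) sets (k) aside: (l) is triggered — a current Schedule 3 Notice is held. (m) would limit (l) — discharge temperature exceeds 35 °C — but (n) sets (m) aside: (n) is triggered — the qualifying period is 35 days, under the 40 days limit. (o) operates (the reference index is 822, meeting the 786 threshold), but is overridden by (p): (p) operates against (o): the coverage ratio is 12%, below the 15% limit. (q), which would lift (p), is not triggered — the reportable unit count is 54, not under 44. Exception (e) does not apply.
No exception is made out. Nadia's brewery falls within the general rule.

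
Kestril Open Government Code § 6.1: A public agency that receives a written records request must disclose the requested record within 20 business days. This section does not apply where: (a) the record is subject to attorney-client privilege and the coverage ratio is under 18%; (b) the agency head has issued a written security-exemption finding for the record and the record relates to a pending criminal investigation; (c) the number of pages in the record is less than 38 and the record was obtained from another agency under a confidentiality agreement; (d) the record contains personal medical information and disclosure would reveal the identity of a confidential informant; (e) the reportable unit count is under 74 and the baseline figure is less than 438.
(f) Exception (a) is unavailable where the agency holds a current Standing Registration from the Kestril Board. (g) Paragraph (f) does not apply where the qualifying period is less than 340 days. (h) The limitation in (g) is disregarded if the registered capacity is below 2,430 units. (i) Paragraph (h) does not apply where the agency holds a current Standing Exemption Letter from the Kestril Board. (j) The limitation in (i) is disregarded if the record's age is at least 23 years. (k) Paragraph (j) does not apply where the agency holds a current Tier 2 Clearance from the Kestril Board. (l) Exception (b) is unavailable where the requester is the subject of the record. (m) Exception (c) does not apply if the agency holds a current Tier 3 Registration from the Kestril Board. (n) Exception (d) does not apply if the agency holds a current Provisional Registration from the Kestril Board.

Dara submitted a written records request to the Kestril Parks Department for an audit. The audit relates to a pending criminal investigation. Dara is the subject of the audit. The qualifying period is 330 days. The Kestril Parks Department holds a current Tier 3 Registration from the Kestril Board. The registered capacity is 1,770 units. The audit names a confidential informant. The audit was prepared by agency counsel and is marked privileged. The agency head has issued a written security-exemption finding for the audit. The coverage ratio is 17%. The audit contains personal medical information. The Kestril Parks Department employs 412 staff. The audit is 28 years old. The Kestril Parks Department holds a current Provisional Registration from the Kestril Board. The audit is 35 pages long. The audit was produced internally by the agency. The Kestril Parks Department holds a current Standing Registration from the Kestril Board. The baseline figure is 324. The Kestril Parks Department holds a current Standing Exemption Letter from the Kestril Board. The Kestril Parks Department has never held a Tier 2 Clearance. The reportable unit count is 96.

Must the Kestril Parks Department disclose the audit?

Exception (a)'s conditions are all satisfied: the audit is privileged; the coverage ratio is 17%, under the 18% limit. However, paragraphs (f)–(k) must be considered: (f) operates against (a): a current Standing Registration is held. (g) would limit (f) — the qualifying period is 330 days, less than the 340 days limit — but (h) sets (g) aside: (h) operates against (g): the registered capacity is 1,770 units, below the 2,430 units limit. (i) would limit (h) — a current Standing Exemption Letter is held — but (j) sets (i) aside: (j) operates — the record's age is 28 years, meeting the 23 years threshold. (k) is inapplicable (no current Tier 2 Clearance is held), so (j) stands. (a) is therefore removed.
All of (b)'s requirements are met (a written security-exemption finding has been issued; the audit relates to a pending investigation). However, paragraph (l) must be considered: (l) operates against (b): Dara is the subject of the audit. So (b) is unavailable.
Exception (c) fails — the audit was produced internally.
Exception (d)'s conditions are all satisfied: the audit contains personal medical information; the audit names a confidential informant. However, paragraph (n) must be considered: (n) operates against (d): a current Provisional Registration is held. Exception (d) does not apply.
Exception (e) fails — the reportable unit count is 96, not under 74.
None of the exceptions is available; § 6.1 applies in full.

Yes — the Kestril Parks Department must disclose the audit.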